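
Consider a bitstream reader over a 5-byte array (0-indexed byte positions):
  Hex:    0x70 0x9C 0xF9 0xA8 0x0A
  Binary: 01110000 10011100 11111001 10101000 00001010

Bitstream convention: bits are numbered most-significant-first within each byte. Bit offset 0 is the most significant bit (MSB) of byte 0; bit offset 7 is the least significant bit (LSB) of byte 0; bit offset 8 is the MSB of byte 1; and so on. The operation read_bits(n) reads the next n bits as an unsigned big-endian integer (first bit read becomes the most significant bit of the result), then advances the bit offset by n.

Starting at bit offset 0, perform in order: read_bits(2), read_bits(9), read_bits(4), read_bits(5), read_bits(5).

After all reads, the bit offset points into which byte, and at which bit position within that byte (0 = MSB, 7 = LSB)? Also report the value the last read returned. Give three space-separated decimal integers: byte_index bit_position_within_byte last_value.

Read 1: bits[0:2] width=2 -> value=1 (bin 01); offset now 2 = byte 0 bit 2; 38 bits remain
Read 2: bits[2:11] width=9 -> value=388 (bin 110000100); offset now 11 = byte 1 bit 3; 29 bits remain
Read 3: bits[11:15] width=4 -> value=14 (bin 1110); offset now 15 = byte 1 bit 7; 25 bits remain
Read 4: bits[15:20] width=5 -> value=15 (bin 01111); offset now 20 = byte 2 bit 4; 20 bits remain
Read 5: bits[20:25] width=5 -> value=19 (bin 10011); offset now 25 = byte 3 bit 1; 15 bits remain

Answer: 3 1 19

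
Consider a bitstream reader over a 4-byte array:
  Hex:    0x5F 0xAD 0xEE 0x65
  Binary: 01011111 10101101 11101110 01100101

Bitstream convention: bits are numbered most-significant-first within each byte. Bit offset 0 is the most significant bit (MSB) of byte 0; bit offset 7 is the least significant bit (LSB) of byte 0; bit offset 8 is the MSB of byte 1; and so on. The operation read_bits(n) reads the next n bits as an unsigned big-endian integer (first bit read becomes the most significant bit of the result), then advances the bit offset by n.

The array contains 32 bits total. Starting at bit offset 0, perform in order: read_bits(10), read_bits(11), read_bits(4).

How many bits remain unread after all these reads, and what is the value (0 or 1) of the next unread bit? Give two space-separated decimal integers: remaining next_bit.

Read 1: bits[0:10] width=10 -> value=382 (bin 0101111110); offset now 10 = byte 1 bit 2; 22 bits remain
Read 2: bits[10:21] width=11 -> value=1469 (bin 10110111101); offset now 21 = byte 2 bit 5; 11 bits remain
Read 3: bits[21:25] width=4 -> value=12 (bin 1100); offset now 25 = byte 3 bit 1; 7 bits remain

Answer: 7 1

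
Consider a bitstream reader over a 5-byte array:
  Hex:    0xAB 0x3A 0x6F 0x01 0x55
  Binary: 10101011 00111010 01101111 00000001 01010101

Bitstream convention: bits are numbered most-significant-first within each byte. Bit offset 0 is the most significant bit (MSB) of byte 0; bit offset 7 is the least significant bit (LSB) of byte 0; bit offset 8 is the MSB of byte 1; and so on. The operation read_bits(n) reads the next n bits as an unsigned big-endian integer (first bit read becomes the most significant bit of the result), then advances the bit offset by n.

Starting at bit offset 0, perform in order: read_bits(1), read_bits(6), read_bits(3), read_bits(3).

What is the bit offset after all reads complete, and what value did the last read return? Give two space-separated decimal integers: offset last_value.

Read 1: bits[0:1] width=1 -> value=1 (bin 1); offset now 1 = byte 0 bit 1; 39 bits remain
Read 2: bits[1:7] width=6 -> value=21 (bin 010101); offset now 7 = byte 0 bit 7; 33 bits remain
Read 3: bits[7:10] width=3 -> value=4 (bin 100); offset now 10 = byte 1 bit 2; 30 bits remain
Read 4: bits[10:13] width=3 -> value=7 (bin 111); offset now 13 = byte 1 bit 5; 27 bits remain

Answer: 13 7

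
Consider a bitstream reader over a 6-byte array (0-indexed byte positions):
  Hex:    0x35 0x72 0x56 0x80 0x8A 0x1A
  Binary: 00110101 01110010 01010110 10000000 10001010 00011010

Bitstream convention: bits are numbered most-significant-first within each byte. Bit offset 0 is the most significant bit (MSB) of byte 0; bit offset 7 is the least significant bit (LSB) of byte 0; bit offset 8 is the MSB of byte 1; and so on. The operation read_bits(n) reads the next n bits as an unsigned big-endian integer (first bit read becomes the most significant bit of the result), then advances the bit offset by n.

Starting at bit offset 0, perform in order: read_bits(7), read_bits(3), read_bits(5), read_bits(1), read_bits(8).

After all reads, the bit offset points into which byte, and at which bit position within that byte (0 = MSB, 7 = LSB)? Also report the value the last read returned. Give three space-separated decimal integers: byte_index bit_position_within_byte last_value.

Answer: 3 0 86

Derivation:
Read 1: bits[0:7] width=7 -> value=26 (bin 0011010); offset now 7 = byte 0 bit 7; 41 bits remain
Read 2: bits[7:10] width=3 -> value=5 (bin 101); offset now 10 = byte 1 bit 2; 38 bits remain
Read 3: bits[10:15] width=5 -> value=25 (bin 11001); offset now 15 = byte 1 bit 7; 33 bits remain
Read 4: bits[15:16] width=1 -> value=0 (bin 0); offset now 16 = byte 2 bit 0; 32 bits remain
Read 5: bits[16:24] width=8 -> value=86 (bin 01010110); offset now 24 = byte 3 bit 0; 24 bits remain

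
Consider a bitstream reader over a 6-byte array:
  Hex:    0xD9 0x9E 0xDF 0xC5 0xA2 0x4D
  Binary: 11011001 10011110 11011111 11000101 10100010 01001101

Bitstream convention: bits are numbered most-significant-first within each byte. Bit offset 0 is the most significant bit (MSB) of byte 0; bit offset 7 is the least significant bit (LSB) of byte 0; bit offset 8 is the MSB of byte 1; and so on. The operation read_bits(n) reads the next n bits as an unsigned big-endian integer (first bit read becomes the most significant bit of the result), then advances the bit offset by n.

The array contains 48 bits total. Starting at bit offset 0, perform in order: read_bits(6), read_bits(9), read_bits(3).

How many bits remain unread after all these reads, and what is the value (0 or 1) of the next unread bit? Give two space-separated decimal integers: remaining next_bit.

Read 1: bits[0:6] width=6 -> value=54 (bin 110110); offset now 6 = byte 0 bit 6; 42 bits remain
Read 2: bits[6:15] width=9 -> value=207 (bin 011001111); offset now 15 = byte 1 bit 7; 33 bits remain
Read 3: bits[15:18] width=3 -> value=3 (bin 011); offset now 18 = byte 2 bit 2; 30 bits remain

Answer: 30 0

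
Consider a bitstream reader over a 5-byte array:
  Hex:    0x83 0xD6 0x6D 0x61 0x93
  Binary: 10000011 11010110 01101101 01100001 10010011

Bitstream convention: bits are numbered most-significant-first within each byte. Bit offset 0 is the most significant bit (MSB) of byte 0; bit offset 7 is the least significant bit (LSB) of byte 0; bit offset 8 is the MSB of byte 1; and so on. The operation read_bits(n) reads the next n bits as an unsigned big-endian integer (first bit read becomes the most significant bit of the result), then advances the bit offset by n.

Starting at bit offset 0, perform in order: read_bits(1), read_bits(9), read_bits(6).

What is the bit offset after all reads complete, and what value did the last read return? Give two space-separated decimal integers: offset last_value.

Answer: 16 22

Derivation:
Read 1: bits[0:1] width=1 -> value=1 (bin 1); offset now 1 = byte 0 bit 1; 39 bits remain
Read 2: bits[1:10] width=9 -> value=15 (bin 000001111); offset now 10 = byte 1 bit 2; 30 bits remain
Read 3: bits[10:16] width=6 -> value=22 (bin 010110); offset now 16 = byte 2 bit 0; 24 bits remain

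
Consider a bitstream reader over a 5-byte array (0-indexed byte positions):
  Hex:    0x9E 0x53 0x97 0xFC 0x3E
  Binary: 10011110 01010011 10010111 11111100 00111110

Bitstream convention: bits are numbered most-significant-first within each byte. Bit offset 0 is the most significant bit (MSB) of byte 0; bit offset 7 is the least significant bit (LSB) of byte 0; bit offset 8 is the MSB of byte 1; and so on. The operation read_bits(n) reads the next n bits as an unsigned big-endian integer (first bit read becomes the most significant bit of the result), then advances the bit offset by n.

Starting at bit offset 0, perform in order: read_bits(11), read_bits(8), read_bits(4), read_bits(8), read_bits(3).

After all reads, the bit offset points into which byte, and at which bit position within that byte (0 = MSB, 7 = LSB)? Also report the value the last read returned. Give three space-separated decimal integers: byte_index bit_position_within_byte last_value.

Answer: 4 2 0

Derivation:
Read 1: bits[0:11] width=11 -> value=1266 (bin 10011110010); offset now 11 = byte 1 bit 3; 29 bits remain
Read 2: bits[11:19] width=8 -> value=156 (bin 10011100); offset now 19 = byte 2 bit 3; 21 bits remain
Read 3: bits[19:23] width=4 -> value=11 (bin 1011); offset now 23 = byte 2 bit 7; 17 bits remain
Read 4: bits[23:31] width=8 -> value=254 (bin 11111110); offset now 31 = byte 3 bit 7; 9 bits remain
Read 5: bits[31:34] width=3 -> value=0 (bin 000); offset now 34 = byte 4 bit 2; 6 bits remain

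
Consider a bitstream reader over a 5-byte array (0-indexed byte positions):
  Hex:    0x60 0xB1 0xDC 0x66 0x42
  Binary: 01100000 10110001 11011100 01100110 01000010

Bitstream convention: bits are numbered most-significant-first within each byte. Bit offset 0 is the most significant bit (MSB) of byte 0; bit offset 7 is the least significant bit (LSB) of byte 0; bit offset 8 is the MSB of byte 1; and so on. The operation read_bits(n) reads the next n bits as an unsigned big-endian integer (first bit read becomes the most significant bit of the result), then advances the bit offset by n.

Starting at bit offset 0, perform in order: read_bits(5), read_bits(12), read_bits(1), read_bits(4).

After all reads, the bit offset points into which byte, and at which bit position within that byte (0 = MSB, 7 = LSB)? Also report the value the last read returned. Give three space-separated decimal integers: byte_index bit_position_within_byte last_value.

Answer: 2 6 7

Derivation:
Read 1: bits[0:5] width=5 -> value=12 (bin 01100); offset now 5 = byte 0 bit 5; 35 bits remain
Read 2: bits[5:17] width=12 -> value=355 (bin 000101100011); offset now 17 = byte 2 bit 1; 23 bits remain
Read 3: bits[17:18] width=1 -> value=1 (bin 1); offset now 18 = byte 2 bit 2; 22 bits remain
Read 4: bits[18:22] width=4 -> value=7 (bin 0111); offset now 22 = byte 2 bit 6; 18 bits remain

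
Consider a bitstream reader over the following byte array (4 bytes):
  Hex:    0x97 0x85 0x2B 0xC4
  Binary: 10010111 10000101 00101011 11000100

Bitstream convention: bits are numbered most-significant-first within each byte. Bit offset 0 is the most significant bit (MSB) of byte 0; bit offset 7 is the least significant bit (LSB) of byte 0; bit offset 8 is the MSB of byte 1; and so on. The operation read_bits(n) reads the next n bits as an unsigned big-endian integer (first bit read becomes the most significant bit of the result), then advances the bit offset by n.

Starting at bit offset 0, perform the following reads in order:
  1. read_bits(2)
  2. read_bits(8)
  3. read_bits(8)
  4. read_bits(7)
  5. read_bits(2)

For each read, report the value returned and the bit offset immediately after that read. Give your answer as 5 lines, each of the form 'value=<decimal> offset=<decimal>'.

Answer: value=2 offset=2
value=94 offset=10
value=20 offset=18
value=87 offset=25
value=2 offset=27

Derivation:
Read 1: bits[0:2] width=2 -> value=2 (bin 10); offset now 2 = byte 0 bit 2; 30 bits remain
Read 2: bits[2:10] width=8 -> value=94 (bin 01011110); offset now 10 = byte 1 bit 2; 22 bits remain
Read 3: bits[10:18] width=8 -> value=20 (bin 00010100); offset now 18 = byte 2 bit 2; 14 bits remain
Read 4: bits[18:25] width=7 -> value=87 (bin 1010111); offset now 25 = byte 3 bit 1; 7 bits remain
Read 5: bits[25:27] width=2 -> value=2 (bin 10); offset now 27 = byte 3 bit 3; 5 bits remain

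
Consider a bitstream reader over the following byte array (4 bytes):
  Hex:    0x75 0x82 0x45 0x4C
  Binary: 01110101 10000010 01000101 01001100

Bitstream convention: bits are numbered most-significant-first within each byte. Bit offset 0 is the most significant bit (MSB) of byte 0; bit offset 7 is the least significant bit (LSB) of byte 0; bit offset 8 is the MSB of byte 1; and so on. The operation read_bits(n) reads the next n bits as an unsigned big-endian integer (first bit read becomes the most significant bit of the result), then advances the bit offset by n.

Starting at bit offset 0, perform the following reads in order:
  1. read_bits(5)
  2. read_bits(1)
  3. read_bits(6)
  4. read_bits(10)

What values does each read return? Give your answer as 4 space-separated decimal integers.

Answer: 14 1 24 145

Derivation:
Read 1: bits[0:5] width=5 -> value=14 (bin 01110); offset now 5 = byte 0 bit 5; 27 bits remain
Read 2: bits[5:6] width=1 -> value=1 (bin 1); offset now 6 = byte 0 bit 6; 26 bits remain
Read 3: bits[6:12] width=6 -> value=24 (bin 011000); offset now 12 = byte 1 bit 4; 20 bits remain
Read 4: bits[12:22] width=10 -> value=145 (bin 0010010001); offset now 22 = byte 2 bit 6; 10 bits remain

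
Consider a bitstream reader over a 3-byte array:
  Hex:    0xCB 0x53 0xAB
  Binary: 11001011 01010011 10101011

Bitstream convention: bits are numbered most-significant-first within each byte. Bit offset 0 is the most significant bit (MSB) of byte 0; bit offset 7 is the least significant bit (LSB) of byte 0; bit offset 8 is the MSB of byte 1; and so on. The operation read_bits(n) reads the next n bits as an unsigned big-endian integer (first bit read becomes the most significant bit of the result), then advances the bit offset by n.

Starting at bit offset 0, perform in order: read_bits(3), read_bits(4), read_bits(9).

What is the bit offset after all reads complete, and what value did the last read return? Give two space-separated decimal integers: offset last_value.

Answer: 16 339

Derivation:
Read 1: bits[0:3] width=3 -> value=6 (bin 110); offset now 3 = byte 0 bit 3; 21 bits remain
Read 2: bits[3:7] width=4 -> value=5 (bin 0101); offset now 7 = byte 0 bit 7; 17 bits remain
Read 3: bits[7:16] width=9 -> value=339 (bin 101010011); offset now 16 = byte 2 bit 0; 8 bits remain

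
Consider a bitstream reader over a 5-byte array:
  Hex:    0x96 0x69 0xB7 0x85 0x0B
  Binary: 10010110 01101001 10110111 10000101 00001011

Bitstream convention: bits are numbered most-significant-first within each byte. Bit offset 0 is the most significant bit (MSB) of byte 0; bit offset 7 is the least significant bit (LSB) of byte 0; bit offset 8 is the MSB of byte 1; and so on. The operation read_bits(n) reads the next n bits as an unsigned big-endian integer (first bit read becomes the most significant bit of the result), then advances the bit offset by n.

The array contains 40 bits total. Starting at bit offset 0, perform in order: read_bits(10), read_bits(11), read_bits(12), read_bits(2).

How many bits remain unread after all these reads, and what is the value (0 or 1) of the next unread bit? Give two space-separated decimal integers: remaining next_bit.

Read 1: bits[0:10] width=10 -> value=601 (bin 1001011001); offset now 10 = byte 1 bit 2; 30 bits remain
Read 2: bits[10:21] width=11 -> value=1334 (bin 10100110110); offset now 21 = byte 2 bit 5; 19 bits remain
Read 3: bits[21:33] width=12 -> value=3850 (bin 111100001010); offset now 33 = byte 4 bit 1; 7 bits remain
Read 4: bits[33:35] width=2 -> value=0 (bin 00); offset now 35 = byte 4 bit 3; 5 bits remain

Answer: 5 0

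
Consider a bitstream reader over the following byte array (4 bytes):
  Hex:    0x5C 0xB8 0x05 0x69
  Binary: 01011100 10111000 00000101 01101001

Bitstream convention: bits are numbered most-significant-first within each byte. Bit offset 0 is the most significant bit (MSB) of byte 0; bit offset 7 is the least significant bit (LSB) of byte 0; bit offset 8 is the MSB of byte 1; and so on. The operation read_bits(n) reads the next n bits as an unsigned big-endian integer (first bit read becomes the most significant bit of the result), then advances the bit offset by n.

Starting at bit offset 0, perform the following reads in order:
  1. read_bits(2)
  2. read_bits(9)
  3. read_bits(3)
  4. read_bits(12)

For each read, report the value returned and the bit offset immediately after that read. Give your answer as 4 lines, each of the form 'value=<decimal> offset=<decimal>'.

Read 1: bits[0:2] width=2 -> value=1 (bin 01); offset now 2 = byte 0 bit 2; 30 bits remain
Read 2: bits[2:11] width=9 -> value=229 (bin 011100101); offset now 11 = byte 1 bit 3; 21 bits remain
Read 3: bits[11:14] width=3 -> value=6 (bin 110); offset now 14 = byte 1 bit 6; 18 bits remain
Read 4: bits[14:26] width=12 -> value=21 (bin 000000010101); offset now 26 = byte 3 bit 2; 6 bits remain

Answer: value=1 offset=2
value=229 offset=11
value=6 offset=14
value=21 offset=26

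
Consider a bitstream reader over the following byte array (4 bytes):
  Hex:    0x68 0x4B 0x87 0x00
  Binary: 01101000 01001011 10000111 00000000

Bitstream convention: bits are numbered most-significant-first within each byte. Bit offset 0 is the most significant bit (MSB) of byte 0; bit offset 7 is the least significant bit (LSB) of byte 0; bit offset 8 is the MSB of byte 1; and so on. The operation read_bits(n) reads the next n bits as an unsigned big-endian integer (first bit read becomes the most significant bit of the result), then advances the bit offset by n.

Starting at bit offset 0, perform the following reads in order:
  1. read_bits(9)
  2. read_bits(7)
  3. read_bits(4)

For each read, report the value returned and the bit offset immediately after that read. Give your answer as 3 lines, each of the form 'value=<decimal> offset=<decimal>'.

Answer: value=208 offset=9
value=75 offset=16
value=8 offset=20

Derivation:
Read 1: bits[0:9] width=9 -> value=208 (bin 011010000); offset now 9 = byte 1 bit 1; 23 bits remain
Read 2: bits[9:16] width=7 -> value=75 (bin 1001011); offset now 16 = byte 2 bit 0; 16 bits remain
Read 3: bits[16:20] width=4 -> value=8 (bin 1000); offset now 20 = byte 2 bit 4; 12 bits remain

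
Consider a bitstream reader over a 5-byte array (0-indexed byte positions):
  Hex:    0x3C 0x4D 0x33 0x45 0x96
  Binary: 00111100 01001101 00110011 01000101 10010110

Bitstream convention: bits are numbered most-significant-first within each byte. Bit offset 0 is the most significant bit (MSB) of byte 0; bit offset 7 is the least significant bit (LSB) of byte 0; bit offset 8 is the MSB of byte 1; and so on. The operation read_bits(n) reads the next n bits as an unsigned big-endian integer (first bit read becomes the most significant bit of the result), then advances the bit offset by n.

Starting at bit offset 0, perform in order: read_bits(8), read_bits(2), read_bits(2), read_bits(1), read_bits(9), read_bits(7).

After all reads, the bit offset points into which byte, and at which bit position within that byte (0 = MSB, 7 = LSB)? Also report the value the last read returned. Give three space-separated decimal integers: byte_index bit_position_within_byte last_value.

Answer: 3 5 104

Derivation:
Read 1: bits[0:8] width=8 -> value=60 (bin 00111100); offset now 8 = byte 1 bit 0; 32 bits remain
Read 2: bits[8:10] width=2 -> value=1 (bin 01); offset now 10 = byte 1 bit 2; 30 bits remain
Read 3: bits[10:12] width=2 -> value=0 (bin 00); offset now 12 = byte 1 bit 4; 28 bits remain
Read 4: bits[12:13] width=1 -> value=1 (bin 1); offset now 13 = byte 1 bit 5; 27 bits remain
Read 5: bits[13:22] width=9 -> value=332 (bin 101001100); offset now 22 = byte 2 bit 6; 18 bits remain
Read 6: bits[22:29] width=7 -> value=104 (bin 1101000); offset now 29 = byte 3 bit 5; 11 bits remain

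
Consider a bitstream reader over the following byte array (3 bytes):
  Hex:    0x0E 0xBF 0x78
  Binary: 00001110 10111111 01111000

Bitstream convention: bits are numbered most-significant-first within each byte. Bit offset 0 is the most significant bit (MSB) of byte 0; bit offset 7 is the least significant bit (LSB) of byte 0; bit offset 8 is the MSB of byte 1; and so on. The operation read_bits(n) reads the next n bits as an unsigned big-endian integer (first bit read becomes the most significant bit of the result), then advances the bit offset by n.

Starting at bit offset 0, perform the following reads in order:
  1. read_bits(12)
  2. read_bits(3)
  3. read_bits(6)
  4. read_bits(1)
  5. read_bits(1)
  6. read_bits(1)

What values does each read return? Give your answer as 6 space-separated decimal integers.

Answer: 235 7 47 0 0 0

Derivation:
Read 1: bits[0:12] width=12 -> value=235 (bin 000011101011); offset now 12 = byte 1 bit 4; 12 bits remain
Read 2: bits[12:15] width=3 -> value=7 (bin 111); offset now 15 = byte 1 bit 7; 9 bits remain
Read 3: bits[15:21] width=6 -> value=47 (bin 101111); offset now 21 = byte 2 bit 5; 3 bits remain
Read 4: bits[21:22] width=1 -> value=0 (bin 0); offset now 22 = byte 2 bit 6; 2 bits remain
Read 5: bits[22:23] width=1 -> value=0 (bin 0); offset now 23 = byte 2 bit 7; 1 bits remain
Read 6: bits[23:24] width=1 -> value=0 (bin 0); offset now 24 = byte 3 bit 0; 0 bits remain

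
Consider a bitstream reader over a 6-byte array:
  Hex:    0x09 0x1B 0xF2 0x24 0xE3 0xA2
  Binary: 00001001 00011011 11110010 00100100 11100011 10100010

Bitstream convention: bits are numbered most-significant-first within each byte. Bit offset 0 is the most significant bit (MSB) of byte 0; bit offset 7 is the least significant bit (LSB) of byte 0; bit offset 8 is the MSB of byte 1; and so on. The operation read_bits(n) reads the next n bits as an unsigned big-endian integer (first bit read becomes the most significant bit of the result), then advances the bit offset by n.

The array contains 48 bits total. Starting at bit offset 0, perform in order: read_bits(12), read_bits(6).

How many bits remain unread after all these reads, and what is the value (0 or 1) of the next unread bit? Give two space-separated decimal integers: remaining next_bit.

Answer: 30 1

Derivation:
Read 1: bits[0:12] width=12 -> value=145 (bin 000010010001); offset now 12 = byte 1 bit 4; 36 bits remain
Read 2: bits[12:18] width=6 -> value=47 (bin 101111); offset now 18 = byte 2 bit 2; 30 bits remain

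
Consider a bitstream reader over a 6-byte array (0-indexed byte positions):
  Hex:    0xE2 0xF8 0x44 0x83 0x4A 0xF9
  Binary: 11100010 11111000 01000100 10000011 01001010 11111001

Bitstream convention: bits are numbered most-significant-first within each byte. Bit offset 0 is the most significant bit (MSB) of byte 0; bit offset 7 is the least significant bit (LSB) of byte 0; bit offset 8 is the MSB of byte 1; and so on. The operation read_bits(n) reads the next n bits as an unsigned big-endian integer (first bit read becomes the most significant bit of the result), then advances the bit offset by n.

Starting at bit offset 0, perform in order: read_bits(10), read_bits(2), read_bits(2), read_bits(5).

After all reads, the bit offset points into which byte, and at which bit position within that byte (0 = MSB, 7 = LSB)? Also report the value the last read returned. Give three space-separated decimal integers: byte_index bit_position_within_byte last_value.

Answer: 2 3 2

Derivation:
Read 1: bits[0:10] width=10 -> value=907 (bin 1110001011); offset now 10 = byte 1 bit 2; 38 bits remain
Read 2: bits[10:12] width=2 -> value=3 (bin 11); offset now 12 = byte 1 bit 4; 36 bits remain
Read 3: bits[12:14] width=2 -> value=2 (bin 10); offset now 14 = byte 1 bit 6; 34 bits remain
Read 4: bits[14:19] width=5 -> value=2 (bin 00010); offset now 19 = byte 2 bit 3; 29 bits remain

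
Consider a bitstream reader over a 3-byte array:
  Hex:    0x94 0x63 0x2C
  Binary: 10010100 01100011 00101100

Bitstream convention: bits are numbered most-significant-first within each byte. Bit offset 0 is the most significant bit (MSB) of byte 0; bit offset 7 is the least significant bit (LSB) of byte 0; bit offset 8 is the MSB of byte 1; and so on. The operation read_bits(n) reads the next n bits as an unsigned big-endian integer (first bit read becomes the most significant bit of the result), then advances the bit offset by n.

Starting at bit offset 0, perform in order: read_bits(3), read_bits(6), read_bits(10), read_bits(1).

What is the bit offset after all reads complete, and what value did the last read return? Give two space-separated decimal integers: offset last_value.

Read 1: bits[0:3] width=3 -> value=4 (bin 100); offset now 3 = byte 0 bit 3; 21 bits remain
Read 2: bits[3:9] width=6 -> value=40 (bin 101000); offset now 9 = byte 1 bit 1; 15 bits remain
Read 3: bits[9:19] width=10 -> value=793 (bin 1100011001); offset now 19 = byte 2 bit 3; 5 bits remain
Read 4: bits[19:20] width=1 -> value=0 (bin 0); offset now 20 = byte 2 bit 4; 4 bits remain

Answer: 20 0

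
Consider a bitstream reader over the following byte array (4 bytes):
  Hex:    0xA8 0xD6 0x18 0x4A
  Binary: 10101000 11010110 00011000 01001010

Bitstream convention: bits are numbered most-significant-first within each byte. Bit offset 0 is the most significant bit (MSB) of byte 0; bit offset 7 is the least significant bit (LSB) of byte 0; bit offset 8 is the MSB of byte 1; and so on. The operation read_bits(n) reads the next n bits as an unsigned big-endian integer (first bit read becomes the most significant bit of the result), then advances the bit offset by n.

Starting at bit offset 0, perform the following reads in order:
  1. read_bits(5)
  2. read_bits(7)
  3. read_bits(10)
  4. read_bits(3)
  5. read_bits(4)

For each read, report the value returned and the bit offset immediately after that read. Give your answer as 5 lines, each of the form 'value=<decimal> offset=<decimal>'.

Answer: value=21 offset=5
value=13 offset=12
value=390 offset=22
value=0 offset=25
value=9 offset=29

Derivation:
Read 1: bits[0:5] width=5 -> value=21 (bin 10101); offset now 5 = byte 0 bit 5; 27 bits remain
Read 2: bits[5:12] width=7 -> value=13 (bin 0001101); offset now 12 = byte 1 bit 4; 20 bits remain
Read 3: bits[12:22] width=10 -> value=390 (bin 0110000110); offset now 22 = byte 2 bit 6; 10 bits remain
Read 4: bits[22:25] width=3 -> value=0 (bin 000); offset now 25 = byte 3 bit 1; 7 bits remain
Read 5: bits[25:29] width=4 -> value=9 (bin 1001); offset now 29 = byte 3 bit 5; 3 bits remain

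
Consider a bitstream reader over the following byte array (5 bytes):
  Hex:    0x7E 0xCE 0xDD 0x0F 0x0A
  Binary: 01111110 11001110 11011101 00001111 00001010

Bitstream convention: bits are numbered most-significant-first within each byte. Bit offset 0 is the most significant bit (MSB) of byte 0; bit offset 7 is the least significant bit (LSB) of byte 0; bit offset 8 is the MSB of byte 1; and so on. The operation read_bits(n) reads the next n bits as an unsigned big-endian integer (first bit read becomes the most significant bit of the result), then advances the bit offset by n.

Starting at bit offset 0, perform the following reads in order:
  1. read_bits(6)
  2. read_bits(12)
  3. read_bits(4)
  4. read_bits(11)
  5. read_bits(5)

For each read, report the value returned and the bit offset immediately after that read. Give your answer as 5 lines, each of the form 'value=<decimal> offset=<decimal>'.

Answer: value=31 offset=6
value=2875 offset=18
value=7 offset=22
value=542 offset=33
value=2 offset=38

Derivation:
Read 1: bits[0:6] width=6 -> value=31 (bin 011111); offset now 6 = byte 0 bit 6; 34 bits remain
Read 2: bits[6:18] width=12 -> value=2875 (bin 101100111011); offset now 18 = byte 2 bit 2; 22 bits remain
Read 3: bits[18:22] width=4 -> value=7 (bin 0111); offset now 22 = byte 2 bit 6; 18 bits remain
Read 4: bits[22:33] width=11 -> value=542 (bin 01000011110); offset now 33 = byte 4 bit 1; 7 bits remain
Read 5: bits[33:38] width=5 -> value=2 (bin 00010); offset now 38 = byte 4 bit 6; 2 bits remain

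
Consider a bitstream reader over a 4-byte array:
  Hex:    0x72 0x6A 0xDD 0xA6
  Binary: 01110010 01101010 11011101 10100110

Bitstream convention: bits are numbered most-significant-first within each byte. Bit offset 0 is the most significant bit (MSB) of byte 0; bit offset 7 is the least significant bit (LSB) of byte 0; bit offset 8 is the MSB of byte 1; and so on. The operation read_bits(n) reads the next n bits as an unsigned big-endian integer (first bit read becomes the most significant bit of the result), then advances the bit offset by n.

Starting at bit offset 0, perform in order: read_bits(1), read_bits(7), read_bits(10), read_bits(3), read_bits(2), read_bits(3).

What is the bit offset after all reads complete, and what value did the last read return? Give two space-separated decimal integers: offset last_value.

Read 1: bits[0:1] width=1 -> value=0 (bin 0); offset now 1 = byte 0 bit 1; 31 bits remain
Read 2: bits[1:8] width=7 -> value=114 (bin 1110010); offset now 8 = byte 1 bit 0; 24 bits remain
Read 3: bits[8:18] width=10 -> value=427 (bin 0110101011); offset now 18 = byte 2 bit 2; 14 bits remain
Read 4: bits[18:21] width=3 -> value=3 (bin 011); offset now 21 = byte 2 bit 5; 11 bits remain
Read 5: bits[21:23] width=2 -> value=2 (bin 10); offset now 23 = byte 2 bit 7; 9 bits remain
Read 6: bits[23:26] width=3 -> value=6 (bin 110); offset now 26 = byte 3 bit 2; 6 bits remain

Answer: 26 6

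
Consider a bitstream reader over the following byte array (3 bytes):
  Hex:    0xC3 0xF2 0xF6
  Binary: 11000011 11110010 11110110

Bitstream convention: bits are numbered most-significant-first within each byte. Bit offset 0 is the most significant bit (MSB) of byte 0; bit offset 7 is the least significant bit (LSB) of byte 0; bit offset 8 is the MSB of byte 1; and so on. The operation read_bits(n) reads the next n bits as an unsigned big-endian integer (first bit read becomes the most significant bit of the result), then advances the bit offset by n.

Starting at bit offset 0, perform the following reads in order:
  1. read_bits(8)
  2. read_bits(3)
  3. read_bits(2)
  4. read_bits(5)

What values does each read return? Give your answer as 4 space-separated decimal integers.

Read 1: bits[0:8] width=8 -> value=195 (bin 11000011); offset now 8 = byte 1 bit 0; 16 bits remain
Read 2: bits[8:11] width=3 -> value=7 (bin 111); offset now 11 = byte 1 bit 3; 13 bits remain
Read 3: bits[11:13] width=2 -> value=2 (bin 10); offset now 13 = byte 1 bit 5; 11 bits remain
Read 4: bits[13:18] width=5 -> value=11 (bin 01011); offset now 18 = byte 2 bit 2; 6 bits remain

Answer: 195 7 2 11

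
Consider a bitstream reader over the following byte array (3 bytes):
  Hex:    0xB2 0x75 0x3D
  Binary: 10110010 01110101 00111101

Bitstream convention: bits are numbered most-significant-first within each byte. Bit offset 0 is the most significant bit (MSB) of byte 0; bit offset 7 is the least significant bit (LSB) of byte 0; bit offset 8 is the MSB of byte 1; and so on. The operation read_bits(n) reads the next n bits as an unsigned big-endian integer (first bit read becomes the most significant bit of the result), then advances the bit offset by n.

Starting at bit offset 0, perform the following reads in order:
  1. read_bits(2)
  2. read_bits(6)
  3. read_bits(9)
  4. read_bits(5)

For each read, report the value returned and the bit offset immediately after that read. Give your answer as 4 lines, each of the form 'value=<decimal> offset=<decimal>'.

Read 1: bits[0:2] width=2 -> value=2 (bin 10); offset now 2 = byte 0 bit 2; 22 bits remain
Read 2: bits[2:8] width=6 -> value=50 (bin 110010); offset now 8 = byte 1 bit 0; 16 bits remain
Read 3: bits[8:17] width=9 -> value=234 (bin 011101010); offset now 17 = byte 2 bit 1; 7 bits remain
Read 4: bits[17:22] width=5 -> value=15 (bin 01111); offset now 22 = byte 2 bit 6; 2 bits remain

Answer: value=2 offset=2
value=50 offset=8
value=234 offset=17
value=15 offset=22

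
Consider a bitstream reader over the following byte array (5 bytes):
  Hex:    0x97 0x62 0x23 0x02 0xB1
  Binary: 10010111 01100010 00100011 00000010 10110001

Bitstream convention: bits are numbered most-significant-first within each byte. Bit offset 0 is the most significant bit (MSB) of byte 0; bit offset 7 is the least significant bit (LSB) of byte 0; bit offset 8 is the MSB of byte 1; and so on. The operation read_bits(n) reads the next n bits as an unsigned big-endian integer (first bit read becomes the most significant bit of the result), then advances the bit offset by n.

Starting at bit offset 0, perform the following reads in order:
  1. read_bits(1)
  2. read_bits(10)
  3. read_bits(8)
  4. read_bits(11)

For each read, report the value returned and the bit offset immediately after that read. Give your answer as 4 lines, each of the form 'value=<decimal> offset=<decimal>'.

Answer: value=1 offset=1
value=187 offset=11
value=17 offset=19
value=192 offset=30

Derivation:
Read 1: bits[0:1] width=1 -> value=1 (bin 1); offset now 1 = byte 0 bit 1; 39 bits remain
Read 2: bits[1:11] width=10 -> value=187 (bin 0010111011); offset now 11 = byte 1 bit 3; 29 bits remain
Read 3: bits[11:19] width=8 -> value=17 (bin 00010001); offset now 19 = byte 2 bit 3; 21 bits remain
Read 4: bits[19:30] width=11 -> value=192 (bin 00011000000); offset now 30 = byte 3 bit 6; 10 bits remain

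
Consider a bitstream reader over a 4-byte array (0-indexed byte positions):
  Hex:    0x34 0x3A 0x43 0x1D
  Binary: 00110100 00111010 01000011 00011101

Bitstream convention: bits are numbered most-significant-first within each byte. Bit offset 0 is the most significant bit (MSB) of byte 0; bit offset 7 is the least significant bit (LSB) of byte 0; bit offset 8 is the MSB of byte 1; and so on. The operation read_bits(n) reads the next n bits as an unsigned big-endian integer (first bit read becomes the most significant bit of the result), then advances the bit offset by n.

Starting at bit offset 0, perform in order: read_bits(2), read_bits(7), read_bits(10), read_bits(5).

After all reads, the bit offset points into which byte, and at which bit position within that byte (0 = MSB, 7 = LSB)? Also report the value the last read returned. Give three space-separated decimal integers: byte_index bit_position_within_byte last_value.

Read 1: bits[0:2] width=2 -> value=0 (bin 00); offset now 2 = byte 0 bit 2; 30 bits remain
Read 2: bits[2:9] width=7 -> value=104 (bin 1101000); offset now 9 = byte 1 bit 1; 23 bits remain
Read 3: bits[9:19] width=10 -> value=466 (bin 0111010010); offset now 19 = byte 2 bit 3; 13 bits remain
Read 4: bits[19:24] width=5 -> value=3 (bin 00011); offset now 24 = byte 3 bit 0; 8 bits remain

Answer: 3 0 3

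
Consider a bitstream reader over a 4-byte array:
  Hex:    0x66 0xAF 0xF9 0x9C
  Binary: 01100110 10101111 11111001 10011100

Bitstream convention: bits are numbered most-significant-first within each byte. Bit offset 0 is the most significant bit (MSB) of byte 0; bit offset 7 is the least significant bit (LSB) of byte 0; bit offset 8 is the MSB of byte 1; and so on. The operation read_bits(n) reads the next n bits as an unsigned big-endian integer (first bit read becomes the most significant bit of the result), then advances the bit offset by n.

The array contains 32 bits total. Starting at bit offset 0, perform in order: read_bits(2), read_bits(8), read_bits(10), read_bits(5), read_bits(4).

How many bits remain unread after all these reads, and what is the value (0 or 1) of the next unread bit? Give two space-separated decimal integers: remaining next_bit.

Answer: 3 1

Derivation:
Read 1: bits[0:2] width=2 -> value=1 (bin 01); offset now 2 = byte 0 bit 2; 30 bits remain
Read 2: bits[2:10] width=8 -> value=154 (bin 10011010); offset now 10 = byte 1 bit 2; 22 bits remain
Read 3: bits[10:20] width=10 -> value=767 (bin 1011111111); offset now 20 = byte 2 bit 4; 12 bits remain
Read 4: bits[20:25] width=5 -> value=19 (bin 10011); offset now 25 = byte 3 bit 1; 7 bits remain
Read 5: bits[25:29] width=4 -> value=3 (bin 0011); offset now 29 = byte 3 bit 5; 3 bits remain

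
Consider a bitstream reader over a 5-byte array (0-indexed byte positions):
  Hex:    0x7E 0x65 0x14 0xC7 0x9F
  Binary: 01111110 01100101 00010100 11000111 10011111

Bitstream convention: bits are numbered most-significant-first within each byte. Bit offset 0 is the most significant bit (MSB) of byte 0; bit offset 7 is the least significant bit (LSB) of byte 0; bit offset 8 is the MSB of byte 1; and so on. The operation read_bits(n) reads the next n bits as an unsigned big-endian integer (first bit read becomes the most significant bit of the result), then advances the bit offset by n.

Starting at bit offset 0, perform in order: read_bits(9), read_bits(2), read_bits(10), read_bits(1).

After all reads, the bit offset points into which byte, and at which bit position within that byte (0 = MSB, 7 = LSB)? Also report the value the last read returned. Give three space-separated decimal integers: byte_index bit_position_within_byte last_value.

Answer: 2 6 1

Derivation:
Read 1: bits[0:9] width=9 -> value=252 (bin 011111100); offset now 9 = byte 1 bit 1; 31 bits remain
Read 2: bits[9:11] width=2 -> value=3 (bin 11); offset now 11 = byte 1 bit 3; 29 bits remain
Read 3: bits[11:21] width=10 -> value=162 (bin 0010100010); offset now 21 = byte 2 bit 5; 19 bits remain
Read 4: bits[21:22] width=1 -> value=1 (bin 1); offset now 22 = byte 2 bit 6; 18 bits remain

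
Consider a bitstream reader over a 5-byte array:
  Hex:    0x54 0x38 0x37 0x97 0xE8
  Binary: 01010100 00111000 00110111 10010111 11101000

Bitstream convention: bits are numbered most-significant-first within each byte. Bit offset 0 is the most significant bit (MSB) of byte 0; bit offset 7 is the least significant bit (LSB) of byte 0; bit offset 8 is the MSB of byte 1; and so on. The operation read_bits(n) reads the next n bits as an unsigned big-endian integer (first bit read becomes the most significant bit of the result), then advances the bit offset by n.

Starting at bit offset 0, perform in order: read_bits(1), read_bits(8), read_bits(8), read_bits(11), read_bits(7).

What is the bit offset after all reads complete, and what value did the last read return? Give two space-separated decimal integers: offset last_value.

Read 1: bits[0:1] width=1 -> value=0 (bin 0); offset now 1 = byte 0 bit 1; 39 bits remain
Read 2: bits[1:9] width=8 -> value=168 (bin 10101000); offset now 9 = byte 1 bit 1; 31 bits remain
Read 3: bits[9:17] width=8 -> value=112 (bin 01110000); offset now 17 = byte 2 bit 1; 23 bits remain
Read 4: bits[17:28] width=11 -> value=889 (bin 01101111001); offset now 28 = byte 3 bit 4; 12 bits remain
Read 5: bits[28:35] width=7 -> value=63 (bin 0111111); offset now 35 = byte 4 bit 3; 5 bits remain

Answer: 35 63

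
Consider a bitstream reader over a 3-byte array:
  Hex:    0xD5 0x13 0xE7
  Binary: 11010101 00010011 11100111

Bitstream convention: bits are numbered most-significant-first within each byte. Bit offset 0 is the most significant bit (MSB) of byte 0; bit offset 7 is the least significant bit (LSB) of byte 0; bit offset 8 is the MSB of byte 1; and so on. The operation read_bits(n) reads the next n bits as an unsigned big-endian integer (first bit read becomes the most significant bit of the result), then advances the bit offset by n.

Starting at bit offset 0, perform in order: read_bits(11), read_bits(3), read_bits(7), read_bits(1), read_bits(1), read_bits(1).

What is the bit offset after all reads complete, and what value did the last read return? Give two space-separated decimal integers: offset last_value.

Answer: 24 1

Derivation:
Read 1: bits[0:11] width=11 -> value=1704 (bin 11010101000); offset now 11 = byte 1 bit 3; 13 bits remain
Read 2: bits[11:14] width=3 -> value=4 (bin 100); offset now 14 = byte 1 bit 6; 10 bits remain
Read 3: bits[14:21] width=7 -> value=124 (bin 1111100); offset now 21 = byte 2 bit 5; 3 bits remain
Read 4: bits[21:22] width=1 -> value=1 (bin 1); offset now 22 = byte 2 bit 6; 2 bits remain
Read 5: bits[22:23] width=1 -> value=1 (bin 1); offset now 23 = byte 2 bit 7; 1 bits remain
Read 6: bits[23:24] width=1 -> value=1 (bin 1); offset now 24 = byte 3 bit 0; 0 bits remain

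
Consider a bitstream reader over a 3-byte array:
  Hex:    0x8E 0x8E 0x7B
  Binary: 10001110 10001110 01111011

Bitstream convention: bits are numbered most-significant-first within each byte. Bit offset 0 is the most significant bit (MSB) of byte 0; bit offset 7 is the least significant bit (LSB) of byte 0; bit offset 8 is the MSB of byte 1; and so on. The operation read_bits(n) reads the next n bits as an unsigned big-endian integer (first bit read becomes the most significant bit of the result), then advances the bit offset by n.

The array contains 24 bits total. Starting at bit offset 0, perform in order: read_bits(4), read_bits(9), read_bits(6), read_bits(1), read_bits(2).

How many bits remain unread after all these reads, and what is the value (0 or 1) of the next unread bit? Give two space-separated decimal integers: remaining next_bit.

Answer: 2 1

Derivation:
Read 1: bits[0:4] width=4 -> value=8 (bin 1000); offset now 4 = byte 0 bit 4; 20 bits remain
Read 2: bits[4:13] width=9 -> value=465 (bin 111010001); offset now 13 = byte 1 bit 5; 11 bits remain
Read 3: bits[13:19] width=6 -> value=51 (bin 110011); offset now 19 = byte 2 bit 3; 5 bits remain
Read 4: bits[19:20] width=1 -> value=1 (bin 1); offset now 20 = byte 2 bit 4; 4 bits remain
Read 5: bits[20:22] width=2 -> value=2 (bin 10); offset now 22 = byte 2 bit 6; 2 bits remain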